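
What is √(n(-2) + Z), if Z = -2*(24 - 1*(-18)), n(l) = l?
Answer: I*√86 ≈ 9.2736*I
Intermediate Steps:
Z = -84 (Z = -2*(24 + 18) = -2*42 = -84)
√(n(-2) + Z) = √(-2 - 84) = √(-86) = I*√86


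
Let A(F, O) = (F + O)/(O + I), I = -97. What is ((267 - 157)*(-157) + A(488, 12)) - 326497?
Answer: -5844139/17 ≈ -3.4377e+5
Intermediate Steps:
A(F, O) = (F + O)/(-97 + O) (A(F, O) = (F + O)/(O - 97) = (F + O)/(-97 + O))
((267 - 157)*(-157) + A(488, 12)) - 326497 = ((267 - 157)*(-157) + (488 + 12)/(-97 + 12)) - 326497 = (110*(-157) + 500/(-85)) - 326497 = (-17270 - 1/85*500) - 326497 = (-17270 - 100/17) - 326497 = -293690/17 - 326497 = -5844139/17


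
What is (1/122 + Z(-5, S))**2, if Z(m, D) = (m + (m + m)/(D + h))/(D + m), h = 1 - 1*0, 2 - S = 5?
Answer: 1/14884 ≈ 6.7186e-5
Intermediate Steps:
S = -3 (S = 2 - 1*5 = 2 - 5 = -3)
h = 1 (h = 1 + 0 = 1)
Z(m, D) = (m + 2*m/(1 + D))/(D + m) (Z(m, D) = (m + (m + m)/(D + 1))/(D + m) = (m + (2*m)/(1 + D))/(D + m) = (m + 2*m/(1 + D))/(D + m))
(1/122 + Z(-5, S))**2 = (1/122 - 5*(3 - 3)/(-3 - 5 + (-3)**2 - 3*(-5)))**2 = (1/122 - 5*0/(-3 - 5 + 9 + 15))**2 = (1/122 - 5*0/16)**2 = (1/122 - 5*1/16*0)**2 = (1/122 + 0)**2 = (1/122)**2 = 1/14884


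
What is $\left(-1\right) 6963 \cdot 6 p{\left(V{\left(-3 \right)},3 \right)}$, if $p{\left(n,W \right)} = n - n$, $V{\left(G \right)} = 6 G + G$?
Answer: $0$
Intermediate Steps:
$V{\left(G \right)} = 7 G$
$p{\left(n,W \right)} = 0$
$\left(-1\right) 6963 \cdot 6 p{\left(V{\left(-3 \right)},3 \right)} = \left(-1\right) 6963 \cdot 6 \cdot 0 = \left(-6963\right) 0 = 0$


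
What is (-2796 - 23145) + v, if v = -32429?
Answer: -58370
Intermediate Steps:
(-2796 - 23145) + v = (-2796 - 23145) - 32429 = -25941 - 32429 = -58370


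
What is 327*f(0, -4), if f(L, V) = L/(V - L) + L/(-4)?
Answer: 0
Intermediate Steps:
f(L, V) = -L/4 + L/(V - L) (f(L, V) = L/(V - L) + L*(-¼) = L/(V - L) - L/4 = -L/4 + L/(V - L))
327*f(0, -4) = 327*((¼)*0*(-4 - 4 - 1*0)/(0 - 1*(-4))) = 327*((¼)*0*(-4 - 4 + 0)/(0 + 4)) = 327*((¼)*0*(-8)/4) = 327*((¼)*0*(¼)*(-8)) = 327*0 = 0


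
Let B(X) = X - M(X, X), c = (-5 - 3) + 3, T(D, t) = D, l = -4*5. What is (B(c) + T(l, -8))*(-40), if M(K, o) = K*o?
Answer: 2000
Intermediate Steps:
l = -20
c = -5 (c = -8 + 3 = -5)
B(X) = X - X² (B(X) = X - X*X = X - X²)
(B(c) + T(l, -8))*(-40) = (-5*(1 - 1*(-5)) - 20)*(-40) = (-5*(1 + 5) - 20)*(-40) = (-5*6 - 20)*(-40) = (-30 - 20)*(-40) = -50*(-40) = 2000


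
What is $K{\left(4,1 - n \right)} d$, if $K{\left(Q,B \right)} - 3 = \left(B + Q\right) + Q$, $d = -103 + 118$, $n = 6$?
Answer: $90$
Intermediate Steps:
$d = 15$
$K{\left(Q,B \right)} = 3 + B + 2 Q$ ($K{\left(Q,B \right)} = 3 + \left(\left(B + Q\right) + Q\right) = 3 + \left(B + 2 Q\right) = 3 + B + 2 Q$)
$K{\left(4,1 - n \right)} d = \left(3 + \left(1 - 6\right) + 2 \cdot 4\right) 15 = \left(3 + \left(1 - 6\right) + 8\right) 15 = \left(3 - 5 + 8\right) 15 = 6 \cdot 15 = 90$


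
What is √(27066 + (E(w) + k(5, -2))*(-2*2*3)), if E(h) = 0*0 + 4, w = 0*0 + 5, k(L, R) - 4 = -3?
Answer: √27006 ≈ 164.33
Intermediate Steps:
k(L, R) = 1 (k(L, R) = 4 - 3 = 1)
w = 5 (w = 0 + 5 = 5)
E(h) = 4 (E(h) = 0 + 4 = 4)
√(27066 + (E(w) + k(5, -2))*(-2*2*3)) = √(27066 + (4 + 1)*(-2*2*3)) = √(27066 + 5*(-4*3)) = √(27066 + 5*(-12)) = √(27066 - 60) = √27006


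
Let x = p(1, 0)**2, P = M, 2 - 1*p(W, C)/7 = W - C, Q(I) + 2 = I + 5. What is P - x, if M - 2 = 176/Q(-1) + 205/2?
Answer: 287/2 ≈ 143.50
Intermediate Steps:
Q(I) = 3 + I (Q(I) = -2 + (I + 5) = -2 + (5 + I) = 3 + I)
p(W, C) = 14 - 7*W + 7*C (p(W, C) = 14 - 7*(W - C) = 14 + (-7*W + 7*C) = 14 - 7*W + 7*C)
M = 385/2 (M = 2 + (176/(3 - 1) + 205/2) = 2 + (176/2 + 205*(1/2)) = 2 + (176*(1/2) + 205/2) = 2 + (88 + 205/2) = 2 + 381/2 = 385/2 ≈ 192.50)
P = 385/2 ≈ 192.50
x = 49 (x = (14 - 7*1 + 7*0)**2 = (14 - 7 + 0)**2 = 7**2 = 49)
P - x = 385/2 - 1*49 = 385/2 - 49 = 287/2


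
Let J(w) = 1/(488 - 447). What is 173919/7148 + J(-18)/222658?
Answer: 793851365965/32626967372 ≈ 24.331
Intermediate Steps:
J(w) = 1/41
173919/7148 + J(-18)/222658 = 173919/7148 + (1/41)/222658 = 173919*(1/7148) + (1/41)*(1/222658) = 173919/7148 + 1/9128978 = 793851365965/32626967372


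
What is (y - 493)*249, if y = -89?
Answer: -144918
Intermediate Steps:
(y - 493)*249 = (-89 - 493)*249 = -582*249 = -144918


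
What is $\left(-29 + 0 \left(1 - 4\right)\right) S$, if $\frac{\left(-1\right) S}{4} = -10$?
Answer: $-1160$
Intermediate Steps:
$S = 40$ ($S = \left(-4\right) \left(-10\right) = 40$)
$\left(-29 + 0 \left(1 - 4\right)\right) S = \left(-29 + 0 \left(1 - 4\right)\right) 40 = \left(-29 + 0 \left(-3\right)\right) 40 = \left(-29 + 0\right) 40 = \left(-29\right) 40 = -1160$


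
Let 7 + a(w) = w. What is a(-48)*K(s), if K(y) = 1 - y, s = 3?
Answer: 110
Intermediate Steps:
a(w) = -7 + w
a(-48)*K(s) = (-7 - 48)*(1 - 1*3) = -55*(1 - 3) = -55*(-2) = 110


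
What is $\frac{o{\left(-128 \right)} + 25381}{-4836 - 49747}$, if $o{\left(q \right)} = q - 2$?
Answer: $- \frac{25251}{54583} \approx -0.46262$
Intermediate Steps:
$o{\left(q \right)} = -2 + q$ ($o{\left(q \right)} = q - 2 = -2 + q$)
$\frac{o{\left(-128 \right)} + 25381}{-4836 - 49747} = \frac{\left(-2 - 128\right) + 25381}{-4836 - 49747} = \frac{-130 + 25381}{-54583} = 25251 \left(- \frac{1}{54583}\right) = - \frac{25251}{54583}$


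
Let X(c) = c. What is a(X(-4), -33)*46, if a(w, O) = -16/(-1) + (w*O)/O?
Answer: 552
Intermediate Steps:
a(w, O) = 16 + w (a(w, O) = -16*(-1) + (O*w)/O = 16 + w)
a(X(-4), -33)*46 = (16 - 4)*46 = 12*46 = 552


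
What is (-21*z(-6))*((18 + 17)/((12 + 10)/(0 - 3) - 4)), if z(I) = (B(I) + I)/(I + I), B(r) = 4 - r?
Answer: -735/34 ≈ -21.618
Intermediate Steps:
z(I) = 2/I (z(I) = ((4 - I) + I)/(I + I) = 4/((2*I)) = 4*(1/(2*I)) = 2/I)
(-21*z(-6))*((18 + 17)/((12 + 10)/(0 - 3) - 4)) = (-42/(-6))*((18 + 17)/((12 + 10)/(0 - 3) - 4)) = (-42*(-1)/6)*(35/(22/(-3) - 4)) = (-21*(-1/3))*(35/(22*(-1/3) - 4)) = 7*(35/(-22/3 - 4)) = 7*(35/(-34/3)) = 7*(35*(-3/34)) = 7*(-105/34) = -735/34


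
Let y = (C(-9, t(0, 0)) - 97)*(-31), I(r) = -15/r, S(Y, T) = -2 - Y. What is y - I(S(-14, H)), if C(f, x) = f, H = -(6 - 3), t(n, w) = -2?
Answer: 13149/4 ≈ 3287.3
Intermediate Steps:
H = -3 (H = -1*3 = -3)
y = 3286 (y = (-9 - 97)*(-31) = -106*(-31) = 3286)
y - I(S(-14, H)) = 3286 - (-15)/(-2 - 1*(-14)) = 3286 - (-15)/(-2 + 14) = 3286 - (-15)/12 = 3286 - 1*(-5/4) = 3286 + 5/4 = 13149/4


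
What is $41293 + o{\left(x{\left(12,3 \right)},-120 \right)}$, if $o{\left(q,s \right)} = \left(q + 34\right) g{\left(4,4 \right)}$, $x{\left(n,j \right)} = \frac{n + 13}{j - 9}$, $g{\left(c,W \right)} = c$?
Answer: $\frac{124237}{3} \approx 41412.0$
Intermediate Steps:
$x{\left(n,j \right)} = \frac{13 + n}{-9 + j}$
$o{\left(q,s \right)} = 136 + 4 q$ ($o{\left(q,s \right)} = \left(q + 34\right) 4 = \left(34 + q\right) 4 = 136 + 4 q$)
$41293 + o{\left(x{\left(12,3 \right)},-120 \right)} = 41293 + \left(136 + 4 \frac{13 + 12}{-9 + 3}\right) = 41293 + \left(136 + 4 \frac{1}{-6} \cdot 25\right) = 41293 + \left(136 + 4 \left(\left(- \frac{1}{6}\right) 25\right)\right) = 41293 + \left(136 + 4 \left(- \frac{25}{6}\right)\right) = 41293 + \left(136 - \frac{50}{3}\right) = 41293 + \frac{358}{3} = \frac{124237}{3}$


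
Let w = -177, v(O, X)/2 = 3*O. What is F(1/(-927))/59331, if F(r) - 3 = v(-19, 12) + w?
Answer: -96/19777 ≈ -0.0048541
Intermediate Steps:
v(O, X) = 6*O (v(O, X) = 2*(3*O) = 6*O)
F(r) = -288 (F(r) = 3 + (6*(-19) - 177) = 3 + (-114 - 177) = 3 - 291 = -288)
F(1/(-927))/59331 = -288/59331 = -288*1/59331 = -96/19777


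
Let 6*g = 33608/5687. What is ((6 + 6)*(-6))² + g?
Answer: 88461028/17061 ≈ 5185.0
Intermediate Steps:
g = 16804/17061 (g = (33608/5687)/6 = (33608*(1/5687))/6 = (⅙)*(33608/5687) = 16804/17061 ≈ 0.98494)
((6 + 6)*(-6))² + g = ((6 + 6)*(-6))² + 16804/17061 = (12*(-6))² + 16804/17061 = (-72)² + 16804/17061 = 5184 + 16804/17061 = 88461028/17061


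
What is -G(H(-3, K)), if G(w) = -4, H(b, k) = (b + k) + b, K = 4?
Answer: 4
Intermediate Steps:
H(b, k) = k + 2*b
-G(H(-3, K)) = -1*(-4) = 4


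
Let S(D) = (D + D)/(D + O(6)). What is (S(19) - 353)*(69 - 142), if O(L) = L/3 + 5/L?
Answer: 3359095/131 ≈ 25642.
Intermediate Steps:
O(L) = 5/L + L/3 (O(L) = L*(1/3) + 5/L = L/3 + 5/L = 5/L + L/3)
S(D) = 2*D/(17/6 + D) (S(D) = (D + D)/(D + (5/6 + (1/3)*6)) = (2*D)/(D + (5*(1/6) + 2)) = (2*D)/(D + (5/6 + 2)) = (2*D)/(D + 17/6) = (2*D)/(17/6 + D) = 2*D/(17/6 + D))
(S(19) - 353)*(69 - 142) = (12*19/(17 + 6*19) - 353)*(69 - 142) = (12*19/(17 + 114) - 353)*(-73) = (12*19/131 - 353)*(-73) = (12*19*(1/131) - 353)*(-73) = (228/131 - 353)*(-73) = -46015/131*(-73) = 3359095/131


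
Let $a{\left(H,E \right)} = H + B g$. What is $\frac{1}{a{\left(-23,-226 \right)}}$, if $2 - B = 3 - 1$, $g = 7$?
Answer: $- \frac{1}{23} \approx -0.043478$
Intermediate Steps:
$B = 0$ ($B = 2 - \left(3 - 1\right) = 2 - 2 = 0$)
$a{\left(H,E \right)} = H$ ($a{\left(H,E \right)} = H + 0 \cdot 7 = H + 0 = H$)
$\frac{1}{a{\left(-23,-226 \right)}} = \frac{1}{-23} = - \frac{1}{23}$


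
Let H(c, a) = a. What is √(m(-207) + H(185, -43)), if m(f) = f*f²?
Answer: I*√8869786 ≈ 2978.2*I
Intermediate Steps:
m(f) = f³
√(m(-207) + H(185, -43)) = √((-207)³ - 43) = √(-8869743 - 43) = √(-8869786) = I*√8869786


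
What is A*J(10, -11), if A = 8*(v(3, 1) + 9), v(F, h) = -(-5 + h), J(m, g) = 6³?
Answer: 22464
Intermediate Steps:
J(m, g) = 216
v(F, h) = 5 - h
A = 104 (A = 8*((5 - 1*1) + 9) = 8*((5 - 1) + 9) = 8*(4 + 9) = 8*13 = 104)
A*J(10, -11) = 104*216 = 22464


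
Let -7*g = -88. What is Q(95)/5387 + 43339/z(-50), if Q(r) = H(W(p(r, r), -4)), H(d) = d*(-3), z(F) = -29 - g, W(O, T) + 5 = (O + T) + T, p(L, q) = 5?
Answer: -1634263367/1567617 ≈ -1042.5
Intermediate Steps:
g = 88/7 (g = -1/7*(-88) = 88/7 ≈ 12.571)
W(O, T) = -5 + O + 2*T (W(O, T) = -5 + ((O + T) + T) = -5 + (O + 2*T) = -5 + O + 2*T)
z(F) = -291/7 (z(F) = -29 - 1*88/7 = -29 - 88/7 = -291/7)
H(d) = -3*d
Q(r) = 24 (Q(r) = -3*(-5 + 5 + 2*(-4)) = -3*(-5 + 5 - 8) = -3*(-8) = 24)
Q(95)/5387 + 43339/z(-50) = 24/5387 + 43339/(-291/7) = 24*(1/5387) + 43339*(-7/291) = 24/5387 - 303373/291 = -1634263367/1567617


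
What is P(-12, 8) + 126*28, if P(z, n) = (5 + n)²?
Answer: 3697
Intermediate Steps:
P(-12, 8) + 126*28 = (5 + 8)² + 126*28 = 13² + 3528 = 169 + 3528 = 3697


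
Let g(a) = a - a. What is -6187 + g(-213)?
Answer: -6187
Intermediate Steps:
g(a) = 0
-6187 + g(-213) = -6187 + 0 = -6187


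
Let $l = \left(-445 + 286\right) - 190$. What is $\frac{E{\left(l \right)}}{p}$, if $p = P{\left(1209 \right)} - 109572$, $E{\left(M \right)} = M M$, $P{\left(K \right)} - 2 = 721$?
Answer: $- \frac{121801}{108849} \approx -1.119$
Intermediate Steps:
$P{\left(K \right)} = 723$ ($P{\left(K \right)} = 2 + 721 = 723$)
$l = -349$ ($l = -159 - 190 = -349$)
$E{\left(M \right)} = M^{2}$
$p = -108849$ ($p = 723 - 109572 = -108849$)
$\frac{E{\left(l \right)}}{p} = \frac{\left(-349\right)^{2}}{-108849} = 121801 \left(- \frac{1}{108849}\right) = - \frac{121801}{108849}$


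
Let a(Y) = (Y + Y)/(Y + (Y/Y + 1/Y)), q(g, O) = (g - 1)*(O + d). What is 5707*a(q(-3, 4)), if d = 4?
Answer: 11687936/993 ≈ 11770.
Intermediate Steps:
q(g, O) = (-1 + g)*(4 + O) (q(g, O) = (g - 1)*(O + 4) = (-1 + g)*(4 + O))
a(Y) = 2*Y/(1 + Y + 1/Y) (a(Y) = (2*Y)/(Y + (1 + 1/Y)) = (2*Y)/(1 + Y + 1/Y) = 2*Y/(1 + Y + 1/Y))
5707*a(q(-3, 4)) = 5707*(2*(-4 - 1*4 + 4*(-3) + 4*(-3))²/(1 + (-4 - 1*4 + 4*(-3) + 4*(-3)) + (-4 - 1*4 + 4*(-3) + 4*(-3))²)) = 5707*(2*(-4 - 4 - 12 - 12)²/(1 + (-4 - 4 - 12 - 12) + (-4 - 4 - 12 - 12)²)) = 5707*(2*(-32)²/(1 - 32 + (-32)²)) = 5707*(2*1024/(1 - 32 + 1024)) = 5707*(2*1024/993) = 5707*(2*1024*(1/993)) = 5707*(2048/993) = 11687936/993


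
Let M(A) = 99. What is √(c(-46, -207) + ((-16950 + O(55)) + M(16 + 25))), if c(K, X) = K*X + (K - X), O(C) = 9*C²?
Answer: √20057 ≈ 141.62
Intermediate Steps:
c(K, X) = K - X + K*X
√(c(-46, -207) + ((-16950 + O(55)) + M(16 + 25))) = √((-46 - 1*(-207) - 46*(-207)) + ((-16950 + 9*55²) + 99)) = √((-46 + 207 + 9522) + ((-16950 + 9*3025) + 99)) = √(9683 + ((-16950 + 27225) + 99)) = √(9683 + (10275 + 99)) = √(9683 + 10374) = √20057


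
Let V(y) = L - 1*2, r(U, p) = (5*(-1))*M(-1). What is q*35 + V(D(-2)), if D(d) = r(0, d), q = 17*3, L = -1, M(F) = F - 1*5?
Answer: 1782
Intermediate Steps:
M(F) = -5 + F (M(F) = F - 5 = -5 + F)
q = 51
r(U, p) = 30 (r(U, p) = (5*(-1))*(-5 - 1) = -5*(-6) = 30)
D(d) = 30
V(y) = -3 (V(y) = -1 - 1*2 = -1 - 2 = -3)
q*35 + V(D(-2)) = 51*35 - 3 = 1785 - 3 = 1782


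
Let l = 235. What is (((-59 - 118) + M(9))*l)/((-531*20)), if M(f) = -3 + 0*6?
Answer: 235/59 ≈ 3.9831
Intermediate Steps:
M(f) = -3 (M(f) = -3 + 0 = -3)
(((-59 - 118) + M(9))*l)/((-531*20)) = (((-59 - 118) - 3)*235)/((-531*20)) = ((-177 - 3)*235)/(-10620) = -180*235*(-1/10620) = -42300*(-1/10620) = 235/59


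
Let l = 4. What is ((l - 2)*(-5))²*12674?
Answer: 1267400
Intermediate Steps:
((l - 2)*(-5))²*12674 = ((4 - 2)*(-5))²*12674 = (2*(-5))²*12674 = (-10)²*12674 = 100*12674 = 1267400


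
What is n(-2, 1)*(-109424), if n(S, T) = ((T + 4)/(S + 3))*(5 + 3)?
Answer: -4376960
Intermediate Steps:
n(S, T) = 8*(4 + T)/(3 + S) (n(S, T) = ((4 + T)/(3 + S))*8 = 8*(4 + T)/(3 + S))
n(-2, 1)*(-109424) = (8*(4 + 1)/(3 - 2))*(-109424) = (8*5/1)*(-109424) = (8*1*5)*(-109424) = 40*(-109424) = -4376960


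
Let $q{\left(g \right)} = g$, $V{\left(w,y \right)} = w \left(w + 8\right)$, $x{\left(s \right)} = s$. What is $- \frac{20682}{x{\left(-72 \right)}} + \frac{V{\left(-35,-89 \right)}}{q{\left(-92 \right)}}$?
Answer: $\frac{12741}{46} \approx 276.98$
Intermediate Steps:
$V{\left(w,y \right)} = w \left(8 + w\right)$
$- \frac{20682}{x{\left(-72 \right)}} + \frac{V{\left(-35,-89 \right)}}{q{\left(-92 \right)}} = - \frac{20682}{-72} + \frac{\left(-35\right) \left(8 - 35\right)}{-92} = \left(-20682\right) \left(- \frac{1}{72}\right) + \left(-35\right) \left(-27\right) \left(- \frac{1}{92}\right) = \frac{1149}{4} + 945 \left(- \frac{1}{92}\right) = \frac{1149}{4} - \frac{945}{92} = \frac{12741}{46}$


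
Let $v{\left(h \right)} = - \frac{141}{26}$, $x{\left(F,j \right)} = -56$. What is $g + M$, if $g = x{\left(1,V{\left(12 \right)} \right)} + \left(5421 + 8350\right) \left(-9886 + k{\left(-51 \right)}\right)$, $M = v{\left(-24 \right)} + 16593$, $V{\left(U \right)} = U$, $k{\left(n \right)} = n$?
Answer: $- \frac{3557473281}{26} \approx -1.3683 \cdot 10^{8}$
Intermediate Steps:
$v{\left(h \right)} = - \frac{141}{26}$ ($v{\left(h \right)} = \left(-141\right) \frac{1}{26} = - \frac{141}{26}$)
$M = \frac{431277}{26}$ ($M = - \frac{141}{26} + 16593 = \frac{431277}{26} \approx 16588.0$)
$g = -136842483$ ($g = -56 + \left(5421 + 8350\right) \left(-9886 - 51\right) = -56 + 13771 \left(-9937\right) = -56 - 136842427 = -136842483$)
$g + M = -136842483 + \frac{431277}{26} = - \frac{3557473281}{26}$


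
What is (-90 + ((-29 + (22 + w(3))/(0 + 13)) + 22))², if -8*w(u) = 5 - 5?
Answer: 1535121/169 ≈ 9083.6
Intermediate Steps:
w(u) = 0 (w(u) = -(5 - 5)/8 = -⅛*0 = 0)
(-90 + ((-29 + (22 + w(3))/(0 + 13)) + 22))² = (-90 + ((-29 + (22 + 0)/(0 + 13)) + 22))² = (-90 + ((-29 + 22/13) + 22))² = (-90 + (-355/13 + 22))² = (-90 - 69/13)² = (-1239/13)² = 1535121/169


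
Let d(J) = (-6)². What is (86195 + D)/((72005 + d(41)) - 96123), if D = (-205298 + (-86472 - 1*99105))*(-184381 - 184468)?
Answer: -72086969535/12041 ≈ -5.9868e+6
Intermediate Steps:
d(J) = 36
D = 144173852875 (D = (-205298 + (-86472 - 99105))*(-368849) = (-205298 - 185577)*(-368849) = -390875*(-368849) = 144173852875)
(86195 + D)/((72005 + d(41)) - 96123) = (86195 + 144173852875)/((72005 + 36) - 96123) = 144173939070/(72041 - 96123) = 144173939070/(-24082) = 144173939070*(-1/24082) = -72086969535/12041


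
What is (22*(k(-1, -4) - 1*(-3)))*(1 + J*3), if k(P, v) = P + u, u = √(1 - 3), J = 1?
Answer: 176 + 88*I*√2 ≈ 176.0 + 124.45*I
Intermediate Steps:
u = I*√2 (u = √(-2) = I*√2 ≈ 1.4142*I)
k(P, v) = P + I*√2
(22*(k(-1, -4) - 1*(-3)))*(1 + J*3) = (22*((-1 + I*√2) - 1*(-3)))*(1 + 1*3) = (22*((-1 + I*√2) + 3))*(1 + 3) = (22*(2 + I*√2))*4 = (44 + 22*I*√2)*4 = 176 + 88*I*√2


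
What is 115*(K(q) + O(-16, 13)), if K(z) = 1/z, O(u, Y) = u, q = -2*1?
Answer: -3795/2 ≈ -1897.5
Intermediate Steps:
q = -2
115*(K(q) + O(-16, 13)) = 115*(1/(-2) - 16) = 115*(-½ - 16) = 115*(-33/2) = -3795/2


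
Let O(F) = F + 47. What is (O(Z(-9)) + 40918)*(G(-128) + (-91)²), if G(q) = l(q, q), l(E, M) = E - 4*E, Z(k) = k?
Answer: 354883740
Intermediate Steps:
l(E, M) = -3*E
O(F) = 47 + F
G(q) = -3*q
(O(Z(-9)) + 40918)*(G(-128) + (-91)²) = ((47 - 9) + 40918)*(-3*(-128) + (-91)²) = (38 + 40918)*(384 + 8281) = 40956*8665 = 354883740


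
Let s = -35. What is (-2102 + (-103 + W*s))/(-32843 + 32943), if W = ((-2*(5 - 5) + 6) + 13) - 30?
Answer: -91/5 ≈ -18.200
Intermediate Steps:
W = -11 (W = ((-2*0 + 6) + 13) - 30 = ((0 + 6) + 13) - 30 = (6 + 13) - 30 = 19 - 30 = -11)
(-2102 + (-103 + W*s))/(-32843 + 32943) = (-2102 + (-103 - 11*(-35)))/(-32843 + 32943) = (-2102 + (-103 + 385))/100 = (-2102 + 282)*(1/100) = -1820*1/100 = -91/5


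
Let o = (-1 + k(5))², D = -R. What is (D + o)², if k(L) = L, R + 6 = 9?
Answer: 169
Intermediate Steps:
R = 3 (R = -6 + 9 = 3)
D = -3 (D = -1*3 = -3)
o = 16 (o = (-1 + 5)² = 4² = 16)
(D + o)² = (-3 + 16)² = 13² = 169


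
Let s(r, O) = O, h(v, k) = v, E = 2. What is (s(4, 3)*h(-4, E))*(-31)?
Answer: 372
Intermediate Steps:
(s(4, 3)*h(-4, E))*(-31) = (3*(-4))*(-31) = -12*(-31) = 372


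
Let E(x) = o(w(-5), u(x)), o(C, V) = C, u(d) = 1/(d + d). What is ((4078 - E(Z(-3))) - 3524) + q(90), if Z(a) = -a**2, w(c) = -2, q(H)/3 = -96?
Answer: 268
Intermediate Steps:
q(H) = -288 (q(H) = 3*(-96) = -288)
u(d) = 1/(2*d)
E(x) = -2
((4078 - E(Z(-3))) - 3524) + q(90) = ((4078 - 1*(-2)) - 3524) - 288 = ((4078 + 2) - 3524) - 288 = (4080 - 3524) - 288 = 556 - 288 = 268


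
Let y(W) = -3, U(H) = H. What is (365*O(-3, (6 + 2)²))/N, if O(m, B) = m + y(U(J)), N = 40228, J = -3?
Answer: -1095/20114 ≈ -0.054440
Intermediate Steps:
O(m, B) = -3 + m (O(m, B) = m - 3 = -3 + m)
(365*O(-3, (6 + 2)²))/N = (365*(-3 - 3))/40228 = (365*(-6))*(1/40228) = -2190*1/40228 = -1095/20114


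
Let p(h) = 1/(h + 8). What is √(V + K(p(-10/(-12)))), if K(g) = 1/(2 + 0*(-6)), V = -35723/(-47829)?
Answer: 5*√456384318/95658 ≈ 1.1166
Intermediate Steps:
V = 35723/47829 (V = -35723*(-1/47829) = 35723/47829 ≈ 0.74689)
p(h) = 1/(8 + h)
K(g) = ½ (K(g) = 1/(2 + 0) = 1/2 = ½)
√(V + K(p(-10/(-12)))) = √(35723/47829 + ½) = √(119275/95658) = 5*√456384318/95658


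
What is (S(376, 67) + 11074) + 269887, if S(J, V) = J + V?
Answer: 281404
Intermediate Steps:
(S(376, 67) + 11074) + 269887 = ((376 + 67) + 11074) + 269887 = (443 + 11074) + 269887 = 11517 + 269887 = 281404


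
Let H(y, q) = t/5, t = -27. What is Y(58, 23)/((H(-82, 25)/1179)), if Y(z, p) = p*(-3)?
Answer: 15065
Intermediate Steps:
H(y, q) = -27/5
Y(z, p) = -3*p
Y(58, 23)/((H(-82, 25)/1179)) = (-3*23)/((-27/5/1179)) = -69/((-27/5*1/1179)) = -69/(-3/655) = -69*(-655/3) = 15065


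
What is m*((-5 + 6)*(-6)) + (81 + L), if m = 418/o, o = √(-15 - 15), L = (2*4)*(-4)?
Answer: 49 + 418*I*√30/5 ≈ 49.0 + 457.9*I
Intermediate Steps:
L = -32 (L = 8*(-4) = -32)
o = I*√30 (o = √(-30) = I*√30 ≈ 5.4772*I)
m = -209*I*√30/15 (m = 418/((I*√30)) = 418*(-I*√30/30) = -209*I*√30/15 ≈ -76.316*I)
m*((-5 + 6)*(-6)) + (81 + L) = (-209*I*√30/15)*((-5 + 6)*(-6)) + (81 - 32) = (-209*I*√30/15)*(1*(-6)) + 49 = -209*I*√30/15*(-6) + 49 = 418*I*√30/5 + 49 = 49 + 418*I*√30/5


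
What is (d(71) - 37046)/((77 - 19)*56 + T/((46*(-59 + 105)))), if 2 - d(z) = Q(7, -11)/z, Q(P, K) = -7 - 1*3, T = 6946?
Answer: -120985244/10618689 ≈ -11.394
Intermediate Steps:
Q(P, K) = -10 (Q(P, K) = -7 - 3 = -10)
d(z) = 2 + 10/z (d(z) = 2 - (-10)/z = 2 + 10/z)
(d(71) - 37046)/((77 - 19)*56 + T/((46*(-59 + 105)))) = ((2 + 10/71) - 37046)/((77 - 19)*56 + 6946/((46*(-59 + 105)))) = ((2 + 10*(1/71)) - 37046)/(58*56 + 6946/((46*46))) = ((2 + 10/71) - 37046)/(3248 + 6946/2116) = (152/71 - 37046)/(3248 + 6946*(1/2116)) = -2630114/(71*(3248 + 151/46)) = -2630114/(71*149559/46) = -2630114/71*46/149559 = -120985244/10618689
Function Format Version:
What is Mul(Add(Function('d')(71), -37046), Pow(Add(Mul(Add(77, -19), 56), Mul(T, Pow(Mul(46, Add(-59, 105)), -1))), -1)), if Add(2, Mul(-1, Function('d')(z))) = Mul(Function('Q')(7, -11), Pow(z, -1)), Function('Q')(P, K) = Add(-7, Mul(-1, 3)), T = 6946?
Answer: Rational(-120985244, 10618689) ≈ -11.394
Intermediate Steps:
Function('Q')(P, K) = -10 (Function('Q')(P, K) = Add(-7, -3) = -10)
Function('d')(z) = Add(2, Mul(10, Pow(z, -1))) (Function('d')(z) = Add(2, Mul(-1, Mul(-10, Pow(z, -1)))) = Add(2, Mul(10, Pow(z, -1))))
Mul(Add(Function('d')(71), -37046), Pow(Add(Mul(Add(77, -19), 56), Mul(T, Pow(Mul(46, Add(-59, 105)), -1))), -1)) = Mul(Add(Add(2, Mul(10, Pow(71, -1))), -37046), Pow(Add(Mul(Add(77, -19), 56), Mul(6946, Pow(Mul(46, Add(-59, 105)), -1))), -1)) = Mul(Add(Add(2, Mul(10, Rational(1, 71))), -37046), Pow(Add(Mul(58, 56), Mul(6946, Pow(Mul(46, 46), -1))), -1)) = Mul(Add(Add(2, Rational(10, 71)), -37046), Pow(Add(3248, Mul(6946, Pow(2116, -1))), -1)) = Mul(Add(Rational(152, 71), -37046), Pow(Add(3248, Mul(6946, Rational(1, 2116))), -1)) = Mul(Rational(-2630114, 71), Pow(Add(3248, Rational(151, 46)), -1)) = Mul(Rational(-2630114, 71), Pow(Rational(149559, 46), -1)) = Mul(Rational(-2630114, 71), Rational(46, 149559)) = Rational(-120985244, 10618689)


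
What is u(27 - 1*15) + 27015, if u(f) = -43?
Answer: 26972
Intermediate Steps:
u(27 - 1*15) + 27015 = -43 + 27015 = 26972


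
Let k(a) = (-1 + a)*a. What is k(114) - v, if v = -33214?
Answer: 46096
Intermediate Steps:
k(a) = a*(-1 + a)
k(114) - v = 114*(-1 + 114) - 1*(-33214) = 114*113 + 33214 = 12882 + 33214 = 46096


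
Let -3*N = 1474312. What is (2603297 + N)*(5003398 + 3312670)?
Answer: 52687105783372/3 ≈ 1.7562e+13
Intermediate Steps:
N = -1474312/3 (N = -1/3*1474312 = -1474312/3 ≈ -4.9144e+5)
(2603297 + N)*(5003398 + 3312670) = (2603297 - 1474312/3)*(5003398 + 3312670) = (6335579/3)*8316068 = 52687105783372/3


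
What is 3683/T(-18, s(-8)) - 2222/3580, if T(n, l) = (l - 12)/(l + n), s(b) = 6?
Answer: 13184029/1790 ≈ 7365.4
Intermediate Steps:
T(n, l) = (-12 + l)/(l + n)
3683/T(-18, s(-8)) - 2222/3580 = 3683/(((-12 + 6)/(6 - 18))) - 2222/3580 = 3683/((-6/(-12))) - 2222*1/3580 = 3683/((-1/12*(-6))) - 1111/1790 = 3683/(1/2) - 1111/1790 = 3683*2 - 1111/1790 = 7366 - 1111/1790 = 13184029/1790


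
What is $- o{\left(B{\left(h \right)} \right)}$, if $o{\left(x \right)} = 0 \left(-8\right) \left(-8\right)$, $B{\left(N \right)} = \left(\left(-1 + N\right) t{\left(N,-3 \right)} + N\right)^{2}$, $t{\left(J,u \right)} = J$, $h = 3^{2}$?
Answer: $0$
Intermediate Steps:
$h = 9$
$B{\left(N \right)} = \left(N + N \left(-1 + N\right)\right)^{2}$ ($B{\left(N \right)} = \left(\left(-1 + N\right) N + N\right)^{2} = \left(N \left(-1 + N\right) + N\right)^{2} = \left(N + N \left(-1 + N\right)\right)^{2}$)
$o{\left(x \right)} = 0$ ($o{\left(x \right)} = 0 \left(-8\right) = 0$)
$- o{\left(B{\left(h \right)} \right)} = \left(-1\right) 0 = 0$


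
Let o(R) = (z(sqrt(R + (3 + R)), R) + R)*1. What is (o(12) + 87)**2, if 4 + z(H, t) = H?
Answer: 9052 + 570*sqrt(3) ≈ 10039.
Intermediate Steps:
z(H, t) = -4 + H
o(R) = -4 + R + sqrt(3 + 2*R) (o(R) = ((-4 + sqrt(R + (3 + R))) + R)*1 = ((-4 + sqrt(3 + 2*R)) + R)*1 = (-4 + R + sqrt(3 + 2*R))*1 = -4 + R + sqrt(3 + 2*R))
(o(12) + 87)**2 = ((-4 + 12 + sqrt(3 + 2*12)) + 87)**2 = ((-4 + 12 + sqrt(3 + 24)) + 87)**2 = ((-4 + 12 + sqrt(27)) + 87)**2 = ((-4 + 12 + 3*sqrt(3)) + 87)**2 = ((8 + 3*sqrt(3)) + 87)**2 = (95 + 3*sqrt(3))**2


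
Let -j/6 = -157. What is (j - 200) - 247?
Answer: 495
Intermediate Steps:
j = 942 (j = -6*(-157) = 942)
(j - 200) - 247 = (942 - 200) - 247 = 742 - 247 = 495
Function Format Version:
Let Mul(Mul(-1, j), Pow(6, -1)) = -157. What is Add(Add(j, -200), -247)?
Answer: 495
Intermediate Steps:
j = 942 (j = Mul(-6, -157) = 942)
Add(Add(j, -200), -247) = Add(Add(942, -200), -247) = Add(742, -247) = 495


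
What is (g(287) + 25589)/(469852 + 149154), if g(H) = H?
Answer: 12938/309503 ≈ 0.041803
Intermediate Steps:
(g(287) + 25589)/(469852 + 149154) = (287 + 25589)/(469852 + 149154) = 25876/619006 = 25876*(1/619006) = 12938/309503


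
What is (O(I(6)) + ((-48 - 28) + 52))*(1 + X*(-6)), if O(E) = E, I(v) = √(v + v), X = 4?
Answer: 552 - 46*√3 ≈ 472.33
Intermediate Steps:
I(v) = √2*√v (I(v) = √(2*v) = √2*√v)
(O(I(6)) + ((-48 - 28) + 52))*(1 + X*(-6)) = (√2*√6 + ((-48 - 28) + 52))*(1 + 4*(-6)) = (2*√3 + (-76 + 52))*(1 - 24) = (2*√3 - 24)*(-23) = (-24 + 2*√3)*(-23) = 552 - 46*√3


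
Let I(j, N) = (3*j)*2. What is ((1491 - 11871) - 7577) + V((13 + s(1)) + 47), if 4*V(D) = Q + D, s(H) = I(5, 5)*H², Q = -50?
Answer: -17947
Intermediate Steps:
I(j, N) = 6*j
s(H) = 30*H² (s(H) = (6*5)*H² = 30*H²)
V(D) = -25/2 + D/4 (V(D) = (-50 + D)/4 = -25/2 + D/4)
((1491 - 11871) - 7577) + V((13 + s(1)) + 47) = ((1491 - 11871) - 7577) + (-25/2 + ((13 + 30*1²) + 47)/4) = (-10380 - 7577) + (-25/2 + ((13 + 30*1) + 47)/4) = -17957 + (-25/2 + ((13 + 30) + 47)/4) = -17957 + (-25/2 + (43 + 47)/4) = -17957 + (-25/2 + (¼)*90) = -17957 + (-25/2 + 45/2) = -17957 + 10 = -17947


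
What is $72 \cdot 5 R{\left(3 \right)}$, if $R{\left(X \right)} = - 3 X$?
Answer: $-3240$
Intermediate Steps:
$72 \cdot 5 R{\left(3 \right)} = 72 \cdot 5 \left(\left(-3\right) 3\right) = 360 \left(-9\right) = -3240$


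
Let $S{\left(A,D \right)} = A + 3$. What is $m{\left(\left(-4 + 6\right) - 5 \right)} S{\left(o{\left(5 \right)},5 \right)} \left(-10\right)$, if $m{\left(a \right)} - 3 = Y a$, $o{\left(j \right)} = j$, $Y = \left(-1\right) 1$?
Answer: $-480$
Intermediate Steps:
$Y = -1$
$S{\left(A,D \right)} = 3 + A$
$m{\left(a \right)} = 3 - a$
$m{\left(\left(-4 + 6\right) - 5 \right)} S{\left(o{\left(5 \right)},5 \right)} \left(-10\right) = \left(3 - \left(\left(-4 + 6\right) - 5\right)\right) \left(3 + 5\right) \left(-10\right) = \left(3 - \left(2 - 5\right)\right) 8 \left(-10\right) = \left(3 - -3\right) 8 \left(-10\right) = \left(3 + 3\right) 8 \left(-10\right) = 6 \cdot 8 \left(-10\right) = 48 \left(-10\right) = -480$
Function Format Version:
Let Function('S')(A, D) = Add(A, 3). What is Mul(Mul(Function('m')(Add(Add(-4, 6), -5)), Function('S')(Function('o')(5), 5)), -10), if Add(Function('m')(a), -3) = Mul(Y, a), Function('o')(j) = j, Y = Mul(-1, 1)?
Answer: -480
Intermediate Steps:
Y = -1
Function('S')(A, D) = Add(3, A)
Function('m')(a) = Add(3, Mul(-1, a))
Mul(Mul(Function('m')(Add(Add(-4, 6), -5)), Function('S')(Function('o')(5), 5)), -10) = Mul(Mul(Add(3, Mul(-1, Add(Add(-4, 6), -5))), Add(3, 5)), -10) = Mul(Mul(Add(3, Mul(-1, Add(2, -5))), 8), -10) = Mul(Mul(Add(3, Mul(-1, -3)), 8), -10) = Mul(Mul(Add(3, 3), 8), -10) = Mul(Mul(6, 8), -10) = Mul(48, -10) = -480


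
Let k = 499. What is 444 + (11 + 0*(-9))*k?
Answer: 5933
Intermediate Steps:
444 + (11 + 0*(-9))*k = 444 + (11 + 0*(-9))*499 = 444 + (11 + 0)*499 = 444 + 11*499 = 444 + 5489 = 5933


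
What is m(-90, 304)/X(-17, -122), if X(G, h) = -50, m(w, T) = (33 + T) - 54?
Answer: -283/50 ≈ -5.6600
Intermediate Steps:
m(w, T) = -21 + T
m(-90, 304)/X(-17, -122) = (-21 + 304)/(-50) = 283*(-1/50) = -283/50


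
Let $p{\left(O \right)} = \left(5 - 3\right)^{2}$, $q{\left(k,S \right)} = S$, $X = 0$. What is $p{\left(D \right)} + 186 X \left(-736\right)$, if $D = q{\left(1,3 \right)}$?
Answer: $4$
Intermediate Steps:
$D = 3$
$p{\left(O \right)} = 4$ ($p{\left(O \right)} = 2^{2} = 4$)
$p{\left(D \right)} + 186 X \left(-736\right) = 4 + 186 \cdot 0 \left(-736\right) = 4 + 0 \left(-736\right) = 4 + 0 = 4$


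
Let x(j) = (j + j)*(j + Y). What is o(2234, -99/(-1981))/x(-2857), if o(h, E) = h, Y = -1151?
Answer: 1117/11450856 ≈ 9.7547e-5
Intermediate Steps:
x(j) = 2*j*(-1151 + j) (x(j) = (j + j)*(j - 1151) = (2*j)*(-1151 + j) = 2*j*(-1151 + j))
o(2234, -99/(-1981))/x(-2857) = 2234/((2*(-2857)*(-1151 - 2857))) = 2234/((2*(-2857)*(-4008))) = 2234/22901712 = 2234*(1/22901712) = 1117/11450856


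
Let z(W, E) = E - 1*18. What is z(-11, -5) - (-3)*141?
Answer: 400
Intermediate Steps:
z(W, E) = -18 + E (z(W, E) = E - 18 = -18 + E)
z(-11, -5) - (-3)*141 = (-18 - 5) - (-3)*141 = -23 - 1*(-423) = -23 + 423 = 400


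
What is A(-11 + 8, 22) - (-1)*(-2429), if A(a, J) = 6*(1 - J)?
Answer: -2555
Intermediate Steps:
A(a, J) = 6 - 6*J
A(-11 + 8, 22) - (-1)*(-2429) = (6 - 6*22) - (-1)*(-2429) = (6 - 132) - 1*2429 = -126 - 2429 = -2555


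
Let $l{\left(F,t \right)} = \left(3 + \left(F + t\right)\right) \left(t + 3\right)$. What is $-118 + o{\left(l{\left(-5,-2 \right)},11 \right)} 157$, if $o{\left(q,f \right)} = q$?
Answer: $-746$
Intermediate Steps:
$l{\left(F,t \right)} = \left(3 + t\right) \left(3 + F + t\right)$ ($l{\left(F,t \right)} = \left(3 + F + t\right) \left(3 + t\right) = \left(3 + t\right) \left(3 + F + t\right)$)
$-118 + o{\left(l{\left(-5,-2 \right)},11 \right)} 157 = -118 + \left(9 + \left(-2\right)^{2} + 3 \left(-5\right) + 6 \left(-2\right) - -10\right) 157 = -118 + \left(9 + 4 - 15 - 12 + 10\right) 157 = -118 - 628 = -746$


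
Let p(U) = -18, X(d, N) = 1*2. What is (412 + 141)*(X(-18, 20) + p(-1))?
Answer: -8848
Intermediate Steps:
X(d, N) = 2
(412 + 141)*(X(-18, 20) + p(-1)) = (412 + 141)*(2 - 18) = 553*(-16) = -8848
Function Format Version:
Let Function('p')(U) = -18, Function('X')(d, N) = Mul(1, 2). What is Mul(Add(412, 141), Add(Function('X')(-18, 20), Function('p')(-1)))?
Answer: -8848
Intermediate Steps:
Function('X')(d, N) = 2
Mul(Add(412, 141), Add(Function('X')(-18, 20), Function('p')(-1))) = Mul(Add(412, 141), Add(2, -18)) = Mul(553, -16) = -8848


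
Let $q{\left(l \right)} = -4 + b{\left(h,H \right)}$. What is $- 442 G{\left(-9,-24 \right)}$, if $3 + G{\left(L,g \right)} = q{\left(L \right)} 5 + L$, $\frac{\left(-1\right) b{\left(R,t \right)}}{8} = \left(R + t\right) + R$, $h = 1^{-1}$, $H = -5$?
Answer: $-38896$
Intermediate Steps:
$h = 1$
$b{\left(R,t \right)} = - 16 R - 8 t$ ($b{\left(R,t \right)} = - 8 \left(\left(R + t\right) + R\right) = - 8 \left(t + 2 R\right) = - 16 R - 8 t$)
$q{\left(l \right)} = 20$ ($q{\left(l \right)} = -4 - -24 = -4 + \left(-16 + 40\right) = -4 + 24 = 20$)
$G{\left(L,g \right)} = 97 + L$ ($G{\left(L,g \right)} = -3 + \left(20 \cdot 5 + L\right) = -3 + \left(100 + L\right) = 97 + L$)
$- 442 G{\left(-9,-24 \right)} = - 442 \left(97 - 9\right) = \left(-442\right) 88 = -38896$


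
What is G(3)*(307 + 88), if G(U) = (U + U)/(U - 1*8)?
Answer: -474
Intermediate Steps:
G(U) = 2*U/(-8 + U) (G(U) = (2*U)/(U - 8) = (2*U)/(-8 + U) = 2*U/(-8 + U))
G(3)*(307 + 88) = (2*3/(-8 + 3))*(307 + 88) = (2*3/(-5))*395 = (2*3*(-⅕))*395 = -6/5*395 = -474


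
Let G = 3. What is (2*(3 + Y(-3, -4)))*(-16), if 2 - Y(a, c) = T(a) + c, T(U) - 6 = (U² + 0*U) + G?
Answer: 288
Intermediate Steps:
T(U) = 9 + U² (T(U) = 6 + ((U² + 0*U) + 3) = 6 + ((U² + 0) + 3) = 6 + (U² + 3) = 6 + (3 + U²) = 9 + U²)
Y(a, c) = -7 - c - a² (Y(a, c) = 2 - ((9 + a²) + c) = 2 - (9 + c + a²) = 2 + (-9 - c - a²) = -7 - c - a²)
(2*(3 + Y(-3, -4)))*(-16) = (2*(3 + (-7 - 1*(-4) - 1*(-3)²)))*(-16) = (2*(3 + (-7 + 4 - 1*9)))*(-16) = (2*(3 + (-7 + 4 - 9)))*(-16) = (2*(3 - 12))*(-16) = (2*(-9))*(-16) = -18*(-16) = 288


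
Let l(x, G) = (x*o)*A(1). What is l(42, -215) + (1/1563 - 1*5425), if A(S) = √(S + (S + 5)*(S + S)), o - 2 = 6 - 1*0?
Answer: -8479274/1563 + 336*√13 ≈ -4213.5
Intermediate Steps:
o = 8 (o = 2 + (6 - 1*0) = 2 + (6 + 0) = 2 + 6 = 8)
A(S) = √(S + 2*S*(5 + S)) (A(S) = √(S + (5 + S)*(2*S)) = √(S + 2*S*(5 + S)))
l(x, G) = 8*x*√13 (l(x, G) = (x*8)*√(1*(11 + 2*1)) = (8*x)*√(1*(11 + 2)) = (8*x)*√(1*13) = (8*x)*√13 = 8*x*√13)
l(42, -215) + (1/1563 - 1*5425) = 8*42*√13 + (1/1563 - 1*5425) = 336*√13 + (1/1563 - 5425) = 336*√13 - 8479274/1563 = -8479274/1563 + 336*√13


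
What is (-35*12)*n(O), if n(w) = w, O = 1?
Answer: -420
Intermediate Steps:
(-35*12)*n(O) = -35*12*1 = -420*1 = -420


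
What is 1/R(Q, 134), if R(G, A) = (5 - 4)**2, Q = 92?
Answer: 1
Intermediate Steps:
R(G, A) = 1 (R(G, A) = 1**2 = 1)
1/R(Q, 134) = 1/1 = 1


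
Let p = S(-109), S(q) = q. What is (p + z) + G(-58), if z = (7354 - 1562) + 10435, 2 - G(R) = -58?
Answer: 16178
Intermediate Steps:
G(R) = 60 (G(R) = 2 - 1*(-58) = 2 + 58 = 60)
p = -109
z = 16227 (z = 5792 + 10435 = 16227)
(p + z) + G(-58) = (-109 + 16227) + 60 = 16118 + 60 = 16178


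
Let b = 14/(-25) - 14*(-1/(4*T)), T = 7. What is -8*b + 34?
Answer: 862/25 ≈ 34.480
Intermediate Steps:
b = -3/50 (b = 14/(-25) - 14/(7*(-4)) = 14*(-1/25) - 14/(-28) = -14/25 - 14*(-1/28) = -14/25 + 1/2 = -3/50 ≈ -0.060000)
-8*b + 34 = -8*(-3/50) + 34 = 12/25 + 34 = 862/25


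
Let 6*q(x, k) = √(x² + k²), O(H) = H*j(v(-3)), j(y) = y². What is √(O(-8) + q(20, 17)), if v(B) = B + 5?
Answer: √(-1152 + 6*√689)/6 ≈ 5.256*I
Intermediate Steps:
v(B) = 5 + B
O(H) = 4*H (O(H) = H*(5 - 3)² = H*2² = H*4 = 4*H)
q(x, k) = √(k² + x²)/6 (q(x, k) = √(x² + k²)/6 = √(k² + x²)/6)
√(O(-8) + q(20, 17)) = √(4*(-8) + √(17² + 20²)/6) = √(-32 + √(289 + 400)/6) = √(-32 + √689/6)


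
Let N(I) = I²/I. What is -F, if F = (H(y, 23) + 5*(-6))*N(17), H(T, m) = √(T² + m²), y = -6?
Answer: 510 - 17*√565 ≈ 105.91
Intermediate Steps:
N(I) = I
F = -510 + 17*√565 (F = (√((-6)² + 23²) + 5*(-6))*17 = (√(36 + 529) - 30)*17 = (√565 - 30)*17 = (-30 + √565)*17 = -510 + 17*√565 ≈ -105.91)
-F = -(-510 + 17*√565) = 510 - 17*√565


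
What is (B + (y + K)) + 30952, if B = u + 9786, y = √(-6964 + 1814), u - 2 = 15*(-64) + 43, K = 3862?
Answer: 43685 + 5*I*√206 ≈ 43685.0 + 71.764*I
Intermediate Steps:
u = -915 (u = 2 + (15*(-64) + 43) = 2 + (-960 + 43) = 2 - 917 = -915)
y = 5*I*√206 (y = √(-5150) = 5*I*√206 ≈ 71.764*I)
B = 8871 (B = -915 + 9786 = 8871)
(B + (y + K)) + 30952 = (8871 + (5*I*√206 + 3862)) + 30952 = (8871 + (3862 + 5*I*√206)) + 30952 = (12733 + 5*I*√206) + 30952 = 43685 + 5*I*√206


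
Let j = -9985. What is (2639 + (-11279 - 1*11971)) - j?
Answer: -10626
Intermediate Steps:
(2639 + (-11279 - 1*11971)) - j = (2639 + (-11279 - 1*11971)) - 1*(-9985) = (2639 + (-11279 - 11971)) + 9985 = (2639 - 23250) + 9985 = -20611 + 9985 = -10626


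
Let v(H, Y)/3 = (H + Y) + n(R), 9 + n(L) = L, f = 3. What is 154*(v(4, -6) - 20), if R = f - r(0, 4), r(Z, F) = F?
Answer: -8624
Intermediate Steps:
R = -1 (R = 3 - 1*4 = 3 - 4 = -1)
n(L) = -9 + L
v(H, Y) = -30 + 3*H + 3*Y (v(H, Y) = 3*((H + Y) + (-9 - 1)) = 3*((H + Y) - 10) = 3*(-10 + H + Y) = -30 + 3*H + 3*Y)
154*(v(4, -6) - 20) = 154*((-30 + 3*4 + 3*(-6)) - 20) = 154*((-30 + 12 - 18) - 20) = 154*(-36 - 20) = 154*(-56) = -8624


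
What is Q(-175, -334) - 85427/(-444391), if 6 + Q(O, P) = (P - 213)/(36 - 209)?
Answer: -203417110/76879643 ≈ -2.6459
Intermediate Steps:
Q(O, P) = -825/173 - P/173 (Q(O, P) = -6 + (P - 213)/(36 - 209) = -6 + (-213 + P)/(-173) = -6 + (-213 + P)*(-1/173) = -6 + (213/173 - P/173) = -825/173 - P/173)
Q(-175, -334) - 85427/(-444391) = (-825/173 - 1/173*(-334)) - 85427/(-444391) = (-825/173 + 334/173) - 85427*(-1)/444391 = -491/173 - 1*(-85427/444391) = -491/173 + 85427/444391 = -203417110/76879643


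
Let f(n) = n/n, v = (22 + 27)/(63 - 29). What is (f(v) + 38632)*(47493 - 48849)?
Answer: -52386348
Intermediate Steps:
v = 49/34 ≈ 1.4412
f(n) = 1
(f(v) + 38632)*(47493 - 48849) = (1 + 38632)*(47493 - 48849) = 38633*(-1356) = -52386348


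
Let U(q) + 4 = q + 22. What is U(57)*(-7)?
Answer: -525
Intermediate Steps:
U(q) = 18 + q (U(q) = -4 + (q + 22) = -4 + (22 + q) = 18 + q)
U(57)*(-7) = (18 + 57)*(-7) = 75*(-7) = -525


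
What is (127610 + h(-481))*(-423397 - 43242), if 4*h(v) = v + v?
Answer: -118871152221/2 ≈ -5.9436e+10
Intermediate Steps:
h(v) = v/2 (h(v) = (v + v)/4 = (2*v)/4 = v/2)
(127610 + h(-481))*(-423397 - 43242) = (127610 + (½)*(-481))*(-423397 - 43242) = (127610 - 481/2)*(-466639) = (254739/2)*(-466639) = -118871152221/2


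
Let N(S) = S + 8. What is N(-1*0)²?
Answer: 64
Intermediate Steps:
N(S) = 8 + S
N(-1*0)² = (8 - 1*0)² = (8 + 0)² = 8² = 64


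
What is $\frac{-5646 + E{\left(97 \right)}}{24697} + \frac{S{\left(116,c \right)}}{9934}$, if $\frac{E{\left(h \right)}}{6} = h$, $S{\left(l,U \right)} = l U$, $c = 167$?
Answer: $\frac{214062254}{122669999} \approx 1.745$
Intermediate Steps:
$S{\left(l,U \right)} = U l$
$E{\left(h \right)} = 6 h$
$\frac{-5646 + E{\left(97 \right)}}{24697} + \frac{S{\left(116,c \right)}}{9934} = \frac{-5646 + 6 \cdot 97}{24697} + \frac{167 \cdot 116}{9934} = \left(-5646 + 582\right) \frac{1}{24697} + 19372 \cdot \frac{1}{9934} = \left(-5064\right) \frac{1}{24697} + \frac{9686}{4967} = - \frac{5064}{24697} + \frac{9686}{4967} = \frac{214062254}{122669999}$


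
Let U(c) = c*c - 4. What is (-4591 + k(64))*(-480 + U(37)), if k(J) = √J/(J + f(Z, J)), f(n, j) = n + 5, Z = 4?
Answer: -296594475/73 ≈ -4.0629e+6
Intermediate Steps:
f(n, j) = 5 + n
U(c) = -4 + c² (U(c) = c² - 4 = -4 + c²)
k(J) = √J/(9 + J) (k(J) = √J/(J + (5 + 4)) = √J/(J + 9) = √J/(9 + J))
(-4591 + k(64))*(-480 + U(37)) = (-4591 + √64/(9 + 64))*(-480 + (-4 + 37²)) = (-4591 + 8/73)*(-480 + (-4 + 1369)) = (-4591 + 8*(1/73))*(-480 + 1365) = (-4591 + 8/73)*885 = -335135/73*885 = -296594475/73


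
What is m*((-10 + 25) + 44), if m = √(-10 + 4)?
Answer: 59*I*√6 ≈ 144.52*I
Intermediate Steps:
m = I*√6 (m = √(-6) = I*√6 ≈ 2.4495*I)
m*((-10 + 25) + 44) = (I*√6)*((-10 + 25) + 44) = (I*√6)*(15 + 44) = (I*√6)*59 = 59*I*√6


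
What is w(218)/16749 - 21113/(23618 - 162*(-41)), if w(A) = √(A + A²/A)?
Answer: -21113/30260 + 2*√109/16749 ≈ -0.69647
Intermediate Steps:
w(A) = √2*√A (w(A) = √(A + A) = √(2*A) = √2*√A)
w(218)/16749 - 21113/(23618 - 162*(-41)) = (√2*√218)/16749 - 21113/(23618 - 162*(-41)) = (2*√109)*(1/16749) - 21113/(23618 - 1*(-6642)) = 2*√109/16749 - 21113/(23618 + 6642) = 2*√109/16749 - 21113/30260 = -21113/30260 + 2*√109/16749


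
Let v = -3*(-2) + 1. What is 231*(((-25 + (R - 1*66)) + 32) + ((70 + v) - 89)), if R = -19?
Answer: -20790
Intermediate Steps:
v = 7 (v = 6 + 1 = 7)
231*(((-25 + (R - 1*66)) + 32) + ((70 + v) - 89)) = 231*(((-25 + (-19 - 1*66)) + 32) + ((70 + 7) - 89)) = 231*(((-25 + (-19 - 66)) + 32) + (77 - 89)) = 231*(((-25 - 85) + 32) - 12) = 231*((-110 + 32) - 12) = 231*(-78 - 12) = 231*(-90) = -20790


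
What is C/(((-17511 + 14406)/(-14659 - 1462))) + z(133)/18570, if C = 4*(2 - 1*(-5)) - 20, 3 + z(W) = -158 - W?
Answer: 79800763/1921995 ≈ 41.520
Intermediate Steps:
z(W) = -161 - W (z(W) = -3 + (-158 - W) = -161 - W)
C = 8 (C = 4*(2 + 5) - 20 = 4*7 - 20 = 28 - 20 = 8)
C/(((-17511 + 14406)/(-14659 - 1462))) + z(133)/18570 = 8/(((-17511 + 14406)/(-14659 - 1462))) + (-161 - 1*133)/18570 = 8/((-3105/(-16121))) + (-161 - 133)*(1/18570) = 8/((-3105*(-1/16121))) - 294*1/18570 = 8/(3105/16121) - 49/3095 = 8*(16121/3105) - 49/3095 = 128968/3105 - 49/3095 = 79800763/1921995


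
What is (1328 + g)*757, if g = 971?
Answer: 1740343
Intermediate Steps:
(1328 + g)*757 = (1328 + 971)*757 = 2299*757 = 1740343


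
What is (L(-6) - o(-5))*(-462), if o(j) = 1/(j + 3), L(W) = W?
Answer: 2541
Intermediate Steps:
o(j) = 1/(3 + j)
(L(-6) - o(-5))*(-462) = (-6 - 1/(3 - 5))*(-462) = (-6 - 1/(-2))*(-462) = (-6 - 1*(-½))*(-462) = (-6 + ½)*(-462) = -11/2*(-462) = 2541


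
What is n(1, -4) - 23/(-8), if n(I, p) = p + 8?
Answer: 55/8 ≈ 6.8750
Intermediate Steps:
n(I, p) = 8 + p
n(1, -4) - 23/(-8) = (8 - 4) - 23/(-8) = 4 - 1/8*(-23) = 4 + 23/8 = 55/8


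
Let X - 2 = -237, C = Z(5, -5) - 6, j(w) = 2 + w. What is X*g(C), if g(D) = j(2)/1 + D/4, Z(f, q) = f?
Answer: -3525/4 ≈ -881.25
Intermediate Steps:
C = -1 (C = 5 - 6 = -1)
g(D) = 4 + D/4 (g(D) = (2 + 2)/1 + D/4 = 4*1 + D*(¼) = 4 + D/4)
X = -235 (X = 2 - 237 = -235)
X*g(C) = -235*(4 + (¼)*(-1)) = -235*(4 - ¼) = -235*15/4 = -3525/4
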